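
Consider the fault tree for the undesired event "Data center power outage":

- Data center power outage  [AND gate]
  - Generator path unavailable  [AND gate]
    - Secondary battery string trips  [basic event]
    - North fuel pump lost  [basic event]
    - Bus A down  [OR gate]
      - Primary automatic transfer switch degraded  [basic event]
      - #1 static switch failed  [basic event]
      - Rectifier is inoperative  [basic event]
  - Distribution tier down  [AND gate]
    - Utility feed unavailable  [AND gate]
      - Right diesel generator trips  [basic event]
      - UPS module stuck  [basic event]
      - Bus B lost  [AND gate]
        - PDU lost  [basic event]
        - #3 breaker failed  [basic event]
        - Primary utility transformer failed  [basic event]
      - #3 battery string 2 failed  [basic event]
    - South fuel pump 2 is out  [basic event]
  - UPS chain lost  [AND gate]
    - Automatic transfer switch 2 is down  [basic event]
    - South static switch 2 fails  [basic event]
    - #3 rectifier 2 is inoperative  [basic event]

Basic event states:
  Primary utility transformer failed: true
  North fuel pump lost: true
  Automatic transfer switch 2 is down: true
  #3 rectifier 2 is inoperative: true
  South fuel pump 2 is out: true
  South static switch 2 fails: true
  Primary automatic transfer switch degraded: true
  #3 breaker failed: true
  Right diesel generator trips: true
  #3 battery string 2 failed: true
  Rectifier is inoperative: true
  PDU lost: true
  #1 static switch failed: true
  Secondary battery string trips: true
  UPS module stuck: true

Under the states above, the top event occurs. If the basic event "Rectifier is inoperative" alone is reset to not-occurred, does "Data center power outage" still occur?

Yes

Counterfactual: set "Rectifier is inoperative" to not occurred.
Bus A down [OR]: Primary automatic transfer switch degraded=occurs, #1 static switch failed=occurs, Rectifier is inoperative=not → at least one input occurs → occurs.
Generator path unavailable [AND]: Secondary battery string trips=occurs, North fuel pump lost=occurs, Bus A down=occurs → all inputs occur → occurs.
Bus B lost [AND]: PDU lost=occurs, #3 breaker failed=occurs, Primary utility transformer failed=occurs → all inputs occur → occurs.
Utility feed unavailable [AND]: Right diesel generator trips=occurs, UPS module stuck=occurs, Bus B lost=occurs, #3 battery string 2 failed=occurs → all inputs occur → occurs.
Distribution tier down [AND]: Utility feed unavailable=occurs, South fuel pump 2 is out=occurs → all inputs occur → occurs.
UPS chain lost [AND]: Automatic transfer switch 2 is down=occurs, South static switch 2 fails=occurs, #3 rectifier 2 is inoperative=occurs → all inputs occur → occurs.
Data center power outage [AND]: Generator path unavailable=occurs, Distribution tier down=occurs, UPS chain lost=occurs → all inputs occur → occurs.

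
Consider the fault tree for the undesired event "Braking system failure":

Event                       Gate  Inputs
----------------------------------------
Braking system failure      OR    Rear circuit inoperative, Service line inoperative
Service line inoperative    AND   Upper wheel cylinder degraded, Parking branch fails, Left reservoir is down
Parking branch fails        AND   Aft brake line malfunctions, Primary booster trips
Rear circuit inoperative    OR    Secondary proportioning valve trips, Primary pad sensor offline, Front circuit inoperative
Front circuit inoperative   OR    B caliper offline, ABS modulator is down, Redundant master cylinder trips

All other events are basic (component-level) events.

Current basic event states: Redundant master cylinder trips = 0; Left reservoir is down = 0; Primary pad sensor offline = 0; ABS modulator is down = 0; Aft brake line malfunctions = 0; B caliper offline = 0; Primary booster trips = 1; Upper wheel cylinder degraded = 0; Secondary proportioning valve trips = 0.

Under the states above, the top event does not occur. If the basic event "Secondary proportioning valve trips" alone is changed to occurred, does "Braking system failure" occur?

Yes

Counterfactual: set "Secondary proportioning valve trips" to occurred.
Front circuit inoperative [OR]: B caliper offline=not, ABS modulator is down=not, Redundant master cylinder trips=not → no input occurs → does not occur.
Rear circuit inoperative [OR]: Secondary proportioning valve trips=occurs, Primary pad sensor offline=not, Front circuit inoperative=not → at least one input occurs → occurs.
Parking branch fails [AND]: Aft brake line malfunctions=not, Primary booster trips=occurs → not all inputs occur → does not occur.
Service line inoperative [AND]: Upper wheel cylinder degraded=not, Parking branch fails=not, Left reservoir is down=not → not all inputs occur → does not occur.
Braking system failure [OR]: Rear circuit inoperative=occurs, Service line inoperative=not → at least one input occurs → occurs.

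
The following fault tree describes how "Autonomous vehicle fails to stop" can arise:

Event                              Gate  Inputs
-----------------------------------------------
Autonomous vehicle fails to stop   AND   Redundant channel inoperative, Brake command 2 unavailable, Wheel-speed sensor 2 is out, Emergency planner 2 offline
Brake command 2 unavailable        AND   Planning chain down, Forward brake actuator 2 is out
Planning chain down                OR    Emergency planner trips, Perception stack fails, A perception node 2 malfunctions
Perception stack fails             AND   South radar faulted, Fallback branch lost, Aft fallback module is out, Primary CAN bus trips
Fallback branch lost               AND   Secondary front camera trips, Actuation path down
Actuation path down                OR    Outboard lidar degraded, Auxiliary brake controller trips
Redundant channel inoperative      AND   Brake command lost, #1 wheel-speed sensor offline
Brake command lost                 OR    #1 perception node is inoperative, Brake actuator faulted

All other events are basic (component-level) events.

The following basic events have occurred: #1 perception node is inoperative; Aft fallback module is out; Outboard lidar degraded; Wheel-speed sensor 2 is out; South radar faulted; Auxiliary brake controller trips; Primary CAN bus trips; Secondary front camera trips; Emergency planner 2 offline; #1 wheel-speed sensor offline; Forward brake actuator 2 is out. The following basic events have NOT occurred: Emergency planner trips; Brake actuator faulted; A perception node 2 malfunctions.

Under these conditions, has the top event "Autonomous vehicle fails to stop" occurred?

Brake command lost [OR]: #1 perception node is inoperative=occurs, Brake actuator faulted=not → at least one input occurs → occurs.
Redundant channel inoperative [AND]: Brake command lost=occurs, #1 wheel-speed sensor offline=occurs → all inputs occur → occurs.
Actuation path down [OR]: Outboard lidar degraded=occurs, Auxiliary brake controller trips=occurs → at least one input occurs → occurs.
Fallback branch lost [AND]: Secondary front camera trips=occurs, Actuation path down=occurs → all inputs occur → occurs.
Perception stack fails [AND]: South radar faulted=occurs, Fallback branch lost=occurs, Aft fallback module is out=occurs, Primary CAN bus trips=occurs → all inputs occur → occurs.
Planning chain down [OR]: Emergency planner trips=not, Perception stack fails=occurs, A perception node 2 malfunctions=not → at least one input occurs → occurs.
Brake command 2 unavailable [AND]: Planning chain down=occurs, Forward brake actuator 2 is out=occurs → all inputs occur → occurs.
Autonomous vehicle fails to stop [AND]: Redundant channel inoperative=occurs, Brake command 2 unavailable=occurs, Wheel-speed sensor 2 is out=occurs, Emergency planner 2 offline=occurs → all inputs occur → occurs.

Yes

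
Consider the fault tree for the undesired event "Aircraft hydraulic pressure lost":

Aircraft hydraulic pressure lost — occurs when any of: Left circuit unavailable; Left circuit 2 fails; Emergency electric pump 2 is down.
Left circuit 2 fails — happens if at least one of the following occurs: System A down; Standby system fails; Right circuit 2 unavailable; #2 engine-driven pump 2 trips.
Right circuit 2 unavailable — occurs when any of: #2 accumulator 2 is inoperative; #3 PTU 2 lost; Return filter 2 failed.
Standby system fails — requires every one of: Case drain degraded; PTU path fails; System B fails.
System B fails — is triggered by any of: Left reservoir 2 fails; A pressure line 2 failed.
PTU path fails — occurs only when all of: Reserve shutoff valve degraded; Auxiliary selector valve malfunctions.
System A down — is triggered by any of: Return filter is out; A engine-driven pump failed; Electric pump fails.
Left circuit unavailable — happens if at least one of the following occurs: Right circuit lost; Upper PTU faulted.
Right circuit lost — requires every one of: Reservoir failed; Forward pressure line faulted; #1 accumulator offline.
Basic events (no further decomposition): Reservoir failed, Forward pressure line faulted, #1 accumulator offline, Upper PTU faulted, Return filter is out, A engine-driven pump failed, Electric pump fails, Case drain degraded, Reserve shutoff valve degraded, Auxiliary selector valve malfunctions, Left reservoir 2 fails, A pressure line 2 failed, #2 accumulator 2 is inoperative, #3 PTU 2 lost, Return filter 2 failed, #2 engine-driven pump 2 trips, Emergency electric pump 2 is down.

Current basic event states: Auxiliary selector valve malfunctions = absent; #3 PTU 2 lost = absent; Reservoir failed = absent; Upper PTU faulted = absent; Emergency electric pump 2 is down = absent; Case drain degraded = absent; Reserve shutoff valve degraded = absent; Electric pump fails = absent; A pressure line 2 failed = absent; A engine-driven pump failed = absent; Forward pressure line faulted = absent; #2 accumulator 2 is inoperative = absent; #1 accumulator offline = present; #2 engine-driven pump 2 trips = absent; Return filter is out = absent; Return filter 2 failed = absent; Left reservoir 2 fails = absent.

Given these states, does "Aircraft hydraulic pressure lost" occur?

No

Right circuit lost [AND]: Reservoir failed=not, Forward pressure line faulted=not, #1 accumulator offline=occurs → not all inputs occur → does not occur.
Left circuit unavailable [OR]: Right circuit lost=not, Upper PTU faulted=not → no input occurs → does not occur.
System A down [OR]: Return filter is out=not, A engine-driven pump failed=not, Electric pump fails=not → no input occurs → does not occur.
PTU path fails [AND]: Reserve shutoff valve degraded=not, Auxiliary selector valve malfunctions=not → not all inputs occur → does not occur.
System B fails [OR]: Left reservoir 2 fails=not, A pressure line 2 failed=not → no input occurs → does not occur.
Standby system fails [AND]: Case drain degraded=not, PTU path fails=not, System B fails=not → not all inputs occur → does not occur.
Right circuit 2 unavailable [OR]: #2 accumulator 2 is inoperative=not, #3 PTU 2 lost=not, Return filter 2 failed=not → no input occurs → does not occur.
Left circuit 2 fails [OR]: System A down=not, Standby system fails=not, Right circuit 2 unavailable=not, #2 engine-driven pump 2 trips=not → no input occurs → does not occur.
Aircraft hydraulic pressure lost [OR]: Left circuit unavailable=not, Left circuit 2 fails=not, Emergency electric pump 2 is down=not → no input occurs → does not occur.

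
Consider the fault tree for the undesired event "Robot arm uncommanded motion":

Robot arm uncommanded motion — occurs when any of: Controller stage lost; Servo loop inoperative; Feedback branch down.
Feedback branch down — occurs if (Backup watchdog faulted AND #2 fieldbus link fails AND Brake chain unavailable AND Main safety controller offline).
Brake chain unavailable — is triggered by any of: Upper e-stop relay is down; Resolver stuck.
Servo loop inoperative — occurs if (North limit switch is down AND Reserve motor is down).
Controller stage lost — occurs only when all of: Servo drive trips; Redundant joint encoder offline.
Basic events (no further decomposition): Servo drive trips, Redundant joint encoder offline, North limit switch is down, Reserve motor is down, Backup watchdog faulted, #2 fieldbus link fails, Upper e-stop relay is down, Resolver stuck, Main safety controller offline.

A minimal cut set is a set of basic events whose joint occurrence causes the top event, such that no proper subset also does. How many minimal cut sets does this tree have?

4

Controller stage lost [AND]: one cut set from each child combined → 1 × 1 = 1 cut set(s).
Servo loop inoperative [AND]: one cut set from each child combined → 1 × 1 = 1 cut set(s).
Brake chain unavailable [OR]: union of children's cut sets → 2 cut set(s).
Feedback branch down [AND]: one cut set from each child combined → 1 × 1 × 2 × 1 = 2 cut set(s).
Robot arm uncommanded motion [OR]: union of children's cut sets → 4 cut set(s).
Minimal cut sets: {Redundant joint encoder offline, Servo drive trips}; {North limit switch is down, Reserve motor is down}; {#2 fieldbus link fails, Backup watchdog faulted, Main safety controller offline, Upper e-stop relay is down}; {#2 fieldbus link fails, Backup watchdog faulted, Main safety controller offline, Resolver stuck}.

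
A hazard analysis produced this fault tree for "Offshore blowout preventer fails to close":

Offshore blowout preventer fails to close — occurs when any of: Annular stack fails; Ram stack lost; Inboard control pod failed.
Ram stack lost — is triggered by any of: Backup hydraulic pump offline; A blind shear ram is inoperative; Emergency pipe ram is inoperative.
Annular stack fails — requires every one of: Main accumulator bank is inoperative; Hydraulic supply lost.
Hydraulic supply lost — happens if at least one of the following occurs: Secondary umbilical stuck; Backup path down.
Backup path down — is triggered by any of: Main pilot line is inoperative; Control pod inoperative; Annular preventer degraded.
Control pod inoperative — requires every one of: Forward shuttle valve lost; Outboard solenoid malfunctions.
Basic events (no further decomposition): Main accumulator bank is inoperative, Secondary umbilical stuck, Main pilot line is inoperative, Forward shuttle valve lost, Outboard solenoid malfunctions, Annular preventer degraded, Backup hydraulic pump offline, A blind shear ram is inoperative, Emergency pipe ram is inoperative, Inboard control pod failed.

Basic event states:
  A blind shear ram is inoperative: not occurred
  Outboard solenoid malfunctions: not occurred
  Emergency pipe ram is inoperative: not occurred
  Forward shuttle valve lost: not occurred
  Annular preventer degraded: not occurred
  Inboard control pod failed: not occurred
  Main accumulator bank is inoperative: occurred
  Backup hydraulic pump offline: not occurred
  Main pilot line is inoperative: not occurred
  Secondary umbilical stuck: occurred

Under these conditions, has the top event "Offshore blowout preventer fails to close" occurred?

Yes

Control pod inoperative [AND]: Forward shuttle valve lost=not, Outboard solenoid malfunctions=not → not all inputs occur → does not occur.
Backup path down [OR]: Main pilot line is inoperative=not, Control pod inoperative=not, Annular preventer degraded=not → no input occurs → does not occur.
Hydraulic supply lost [OR]: Secondary umbilical stuck=occurs, Backup path down=not → at least one input occurs → occurs.
Annular stack fails [AND]: Main accumulator bank is inoperative=occurs, Hydraulic supply lost=occurs → all inputs occur → occurs.
Ram stack lost [OR]: Backup hydraulic pump offline=not, A blind shear ram is inoperative=not, Emergency pipe ram is inoperative=not → no input occurs → does not occur.
Offshore blowout preventer fails to close [OR]: Annular stack fails=occurs, Ram stack lost=not, Inboard control pod failed=not → at least one input occurs → occurs.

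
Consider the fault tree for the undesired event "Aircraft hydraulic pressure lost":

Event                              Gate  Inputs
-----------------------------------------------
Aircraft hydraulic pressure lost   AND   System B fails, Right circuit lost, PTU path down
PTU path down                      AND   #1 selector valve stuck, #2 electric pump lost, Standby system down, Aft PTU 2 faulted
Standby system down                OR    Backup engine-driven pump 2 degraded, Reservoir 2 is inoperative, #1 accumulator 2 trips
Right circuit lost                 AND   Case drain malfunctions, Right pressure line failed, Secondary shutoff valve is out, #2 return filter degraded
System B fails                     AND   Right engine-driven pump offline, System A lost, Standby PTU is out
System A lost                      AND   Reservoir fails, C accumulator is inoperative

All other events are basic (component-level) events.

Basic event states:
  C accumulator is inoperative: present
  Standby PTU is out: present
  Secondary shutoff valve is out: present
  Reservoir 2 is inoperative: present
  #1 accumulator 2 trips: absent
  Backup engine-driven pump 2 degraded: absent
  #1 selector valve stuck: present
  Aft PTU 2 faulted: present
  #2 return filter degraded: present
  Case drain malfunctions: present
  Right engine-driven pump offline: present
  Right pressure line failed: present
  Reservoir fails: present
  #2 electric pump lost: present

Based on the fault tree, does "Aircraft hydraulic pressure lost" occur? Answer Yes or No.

System A lost [AND]: Reservoir fails=occurs, C accumulator is inoperative=occurs → all inputs occur → occurs.
System B fails [AND]: Right engine-driven pump offline=occurs, System A lost=occurs, Standby PTU is out=occurs → all inputs occur → occurs.
Right circuit lost [AND]: Case drain malfunctions=occurs, Right pressure line failed=occurs, Secondary shutoff valve is out=occurs, #2 return filter degraded=occurs → all inputs occur → occurs.
Standby system down [OR]: Backup engine-driven pump 2 degraded=not, Reservoir 2 is inoperative=occurs, #1 accumulator 2 trips=not → at least one input occurs → occurs.
PTU path down [AND]: #1 selector valve stuck=occurs, #2 electric pump lost=occurs, Standby system down=occurs, Aft PTU 2 faulted=occurs → all inputs occur → occurs.
Aircraft hydraulic pressure lost [AND]: System B fails=occurs, Right circuit lost=occurs, PTU path down=occurs → all inputs occur → occurs.

Yes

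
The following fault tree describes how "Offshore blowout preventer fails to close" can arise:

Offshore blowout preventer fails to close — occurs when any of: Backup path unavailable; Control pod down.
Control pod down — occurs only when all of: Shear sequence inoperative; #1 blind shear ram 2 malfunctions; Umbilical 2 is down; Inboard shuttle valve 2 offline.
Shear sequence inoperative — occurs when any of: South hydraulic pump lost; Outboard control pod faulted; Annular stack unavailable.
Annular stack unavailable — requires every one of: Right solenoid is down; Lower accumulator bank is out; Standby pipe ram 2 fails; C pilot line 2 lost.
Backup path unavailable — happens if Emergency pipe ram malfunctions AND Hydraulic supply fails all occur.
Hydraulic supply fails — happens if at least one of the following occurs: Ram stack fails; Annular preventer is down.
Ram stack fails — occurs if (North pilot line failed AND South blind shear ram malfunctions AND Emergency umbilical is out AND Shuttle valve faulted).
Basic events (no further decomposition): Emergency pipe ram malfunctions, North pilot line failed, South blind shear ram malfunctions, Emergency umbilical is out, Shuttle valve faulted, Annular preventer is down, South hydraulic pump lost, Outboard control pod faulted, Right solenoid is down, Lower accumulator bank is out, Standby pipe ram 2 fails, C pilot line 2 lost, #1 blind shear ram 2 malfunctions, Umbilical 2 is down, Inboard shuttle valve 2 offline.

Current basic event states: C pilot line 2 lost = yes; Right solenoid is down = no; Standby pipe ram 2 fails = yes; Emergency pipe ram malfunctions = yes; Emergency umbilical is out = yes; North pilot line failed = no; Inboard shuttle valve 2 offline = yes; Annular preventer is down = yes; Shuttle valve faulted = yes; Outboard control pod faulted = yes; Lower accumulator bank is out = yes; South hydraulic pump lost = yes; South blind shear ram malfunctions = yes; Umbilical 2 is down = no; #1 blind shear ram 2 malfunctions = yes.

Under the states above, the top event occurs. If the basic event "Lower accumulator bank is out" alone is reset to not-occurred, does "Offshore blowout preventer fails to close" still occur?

Yes

Counterfactual: set "Lower accumulator bank is out" to not occurred.
Ram stack fails [AND]: North pilot line failed=not, South blind shear ram malfunctions=occurs, Emergency umbilical is out=occurs, Shuttle valve faulted=occurs → not all inputs occur → does not occur.
Hydraulic supply fails [OR]: Ram stack fails=not, Annular preventer is down=occurs → at least one input occurs → occurs.
Backup path unavailable [AND]: Emergency pipe ram malfunctions=occurs, Hydraulic supply fails=occurs → all inputs occur → occurs.
Annular stack unavailable [AND]: Right solenoid is down=not, Lower accumulator bank is out=not, Standby pipe ram 2 fails=occurs, C pilot line 2 lost=occurs → not all inputs occur → does not occur.
Shear sequence inoperative [OR]: South hydraulic pump lost=occurs, Outboard control pod faulted=occurs, Annular stack unavailable=not → at least one input occurs → occurs.
Control pod down [AND]: Shear sequence inoperative=occurs, #1 blind shear ram 2 malfunctions=occurs, Umbilical 2 is down=not, Inboard shuttle valve 2 offline=occurs → not all inputs occur → does not occur.
Offshore blowout preventer fails to close [OR]: Backup path unavailable=occurs, Control pod down=not → at least one input occurs → occurs.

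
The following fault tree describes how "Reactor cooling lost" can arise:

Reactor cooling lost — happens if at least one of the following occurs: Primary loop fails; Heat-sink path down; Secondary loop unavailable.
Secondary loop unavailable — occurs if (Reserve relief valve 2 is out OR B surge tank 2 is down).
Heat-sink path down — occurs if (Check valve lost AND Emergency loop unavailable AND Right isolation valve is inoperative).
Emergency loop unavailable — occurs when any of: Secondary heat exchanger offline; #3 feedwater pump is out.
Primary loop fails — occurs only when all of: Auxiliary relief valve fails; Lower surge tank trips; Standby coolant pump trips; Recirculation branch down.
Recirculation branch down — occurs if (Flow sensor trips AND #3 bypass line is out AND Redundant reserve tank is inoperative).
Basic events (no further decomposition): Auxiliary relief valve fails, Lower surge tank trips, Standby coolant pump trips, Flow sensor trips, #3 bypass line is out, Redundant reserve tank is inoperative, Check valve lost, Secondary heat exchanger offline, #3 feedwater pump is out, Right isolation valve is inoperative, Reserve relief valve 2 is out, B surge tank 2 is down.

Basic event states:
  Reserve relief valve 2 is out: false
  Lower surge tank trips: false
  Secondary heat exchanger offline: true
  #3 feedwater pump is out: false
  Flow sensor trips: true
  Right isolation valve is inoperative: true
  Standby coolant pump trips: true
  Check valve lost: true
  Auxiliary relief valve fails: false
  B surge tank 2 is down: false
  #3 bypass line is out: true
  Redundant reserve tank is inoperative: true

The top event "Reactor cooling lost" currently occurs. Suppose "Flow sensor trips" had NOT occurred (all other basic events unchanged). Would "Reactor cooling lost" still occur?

Counterfactual: set "Flow sensor trips" to not occurred.
Recirculation branch down [AND]: Flow sensor trips=not, #3 bypass line is out=occurs, Redundant reserve tank is inoperative=occurs → not all inputs occur → does not occur.
Primary loop fails [AND]: Auxiliary relief valve fails=not, Lower surge tank trips=not, Standby coolant pump trips=occurs, Recirculation branch down=not → not all inputs occur → does not occur.
Emergency loop unavailable [OR]: Secondary heat exchanger offline=occurs, #3 feedwater pump is out=not → at least one input occurs → occurs.
Heat-sink path down [AND]: Check valve lost=occurs, Emergency loop unavailable=occurs, Right isolation valve is inoperative=occurs → all inputs occur → occurs.
Secondary loop unavailable [OR]: Reserve relief valve 2 is out=not, B surge tank 2 is down=not → no input occurs → does not occur.
Reactor cooling lost [OR]: Primary loop fails=not, Heat-sink path down=occurs, Secondary loop unavailable=not → at least one input occurs → occurs.

Yes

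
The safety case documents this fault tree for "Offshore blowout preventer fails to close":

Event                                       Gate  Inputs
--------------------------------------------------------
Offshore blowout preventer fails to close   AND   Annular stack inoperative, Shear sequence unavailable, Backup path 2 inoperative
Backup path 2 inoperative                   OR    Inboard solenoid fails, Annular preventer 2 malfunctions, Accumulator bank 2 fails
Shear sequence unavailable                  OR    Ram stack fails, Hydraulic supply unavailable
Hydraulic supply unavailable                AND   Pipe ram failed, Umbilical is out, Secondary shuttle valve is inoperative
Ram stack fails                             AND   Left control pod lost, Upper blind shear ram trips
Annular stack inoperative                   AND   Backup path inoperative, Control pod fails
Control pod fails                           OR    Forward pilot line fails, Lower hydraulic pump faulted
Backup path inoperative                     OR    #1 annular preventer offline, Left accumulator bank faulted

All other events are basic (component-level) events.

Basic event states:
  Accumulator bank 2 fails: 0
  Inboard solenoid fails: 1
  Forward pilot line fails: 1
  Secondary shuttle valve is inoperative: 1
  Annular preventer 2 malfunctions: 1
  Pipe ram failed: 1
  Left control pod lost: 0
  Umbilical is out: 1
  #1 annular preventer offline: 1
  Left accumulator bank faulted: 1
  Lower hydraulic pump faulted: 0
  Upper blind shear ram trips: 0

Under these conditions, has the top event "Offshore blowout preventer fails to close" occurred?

Backup path inoperative [OR]: #1 annular preventer offline=occurs, Left accumulator bank faulted=occurs → at least one input occurs → occurs.
Control pod fails [OR]: Forward pilot line fails=occurs, Lower hydraulic pump faulted=not → at least one input occurs → occurs.
Annular stack inoperative [AND]: Backup path inoperative=occurs, Control pod fails=occurs → all inputs occur → occurs.
Ram stack fails [AND]: Left control pod lost=not, Upper blind shear ram trips=not → not all inputs occur → does not occur.
Hydraulic supply unavailable [AND]: Pipe ram failed=occurs, Umbilical is out=occurs, Secondary shuttle valve is inoperative=occurs → all inputs occur → occurs.
Shear sequence unavailable [OR]: Ram stack fails=not, Hydraulic supply unavailable=occurs → at least one input occurs → occurs.
Backup path 2 inoperative [OR]: Inboard solenoid fails=occurs, Annular preventer 2 malfunctions=occurs, Accumulator bank 2 fails=not → at least one input occurs → occurs.
Offshore blowout preventer fails to close [AND]: Annular stack inoperative=occurs, Shear sequence unavailable=occurs, Backup path 2 inoperative=occurs → all inputs occur → occurs.

Yes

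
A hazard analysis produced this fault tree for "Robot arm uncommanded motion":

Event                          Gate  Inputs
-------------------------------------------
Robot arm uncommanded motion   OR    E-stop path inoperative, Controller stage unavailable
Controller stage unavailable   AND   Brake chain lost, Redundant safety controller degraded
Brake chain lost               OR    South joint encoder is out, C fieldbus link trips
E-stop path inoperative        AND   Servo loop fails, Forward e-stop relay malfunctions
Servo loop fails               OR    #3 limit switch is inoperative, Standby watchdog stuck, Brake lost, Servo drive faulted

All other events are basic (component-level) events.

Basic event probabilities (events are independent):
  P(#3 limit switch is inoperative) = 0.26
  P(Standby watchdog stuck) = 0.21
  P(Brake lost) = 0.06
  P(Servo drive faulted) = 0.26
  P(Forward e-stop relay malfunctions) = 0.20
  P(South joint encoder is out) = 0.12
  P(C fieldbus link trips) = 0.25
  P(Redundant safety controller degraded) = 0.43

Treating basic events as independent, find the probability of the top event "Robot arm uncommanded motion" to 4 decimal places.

P(Servo loop fails) [OR] = 1 − (1−0.26) × (1−0.21) × (1−0.06) × (1−0.26) = 0.593352
P(E-stop path inoperative) [AND] = 0.593352 × 0.20 = 0.118670
P(Brake chain lost) [OR] = 1 − (1−0.12) × (1−0.25) = 0.340000
P(Controller stage unavailable) [AND] = 0.340000 × 0.43 = 0.146200
P(Robot arm uncommanded motion) [OR] = 1 − (1−0.118670) × (1−0.146200) = 0.247520
Rounded to 4 decimal places: P(Robot arm uncommanded motion) ≈ 0.2475.

0.2475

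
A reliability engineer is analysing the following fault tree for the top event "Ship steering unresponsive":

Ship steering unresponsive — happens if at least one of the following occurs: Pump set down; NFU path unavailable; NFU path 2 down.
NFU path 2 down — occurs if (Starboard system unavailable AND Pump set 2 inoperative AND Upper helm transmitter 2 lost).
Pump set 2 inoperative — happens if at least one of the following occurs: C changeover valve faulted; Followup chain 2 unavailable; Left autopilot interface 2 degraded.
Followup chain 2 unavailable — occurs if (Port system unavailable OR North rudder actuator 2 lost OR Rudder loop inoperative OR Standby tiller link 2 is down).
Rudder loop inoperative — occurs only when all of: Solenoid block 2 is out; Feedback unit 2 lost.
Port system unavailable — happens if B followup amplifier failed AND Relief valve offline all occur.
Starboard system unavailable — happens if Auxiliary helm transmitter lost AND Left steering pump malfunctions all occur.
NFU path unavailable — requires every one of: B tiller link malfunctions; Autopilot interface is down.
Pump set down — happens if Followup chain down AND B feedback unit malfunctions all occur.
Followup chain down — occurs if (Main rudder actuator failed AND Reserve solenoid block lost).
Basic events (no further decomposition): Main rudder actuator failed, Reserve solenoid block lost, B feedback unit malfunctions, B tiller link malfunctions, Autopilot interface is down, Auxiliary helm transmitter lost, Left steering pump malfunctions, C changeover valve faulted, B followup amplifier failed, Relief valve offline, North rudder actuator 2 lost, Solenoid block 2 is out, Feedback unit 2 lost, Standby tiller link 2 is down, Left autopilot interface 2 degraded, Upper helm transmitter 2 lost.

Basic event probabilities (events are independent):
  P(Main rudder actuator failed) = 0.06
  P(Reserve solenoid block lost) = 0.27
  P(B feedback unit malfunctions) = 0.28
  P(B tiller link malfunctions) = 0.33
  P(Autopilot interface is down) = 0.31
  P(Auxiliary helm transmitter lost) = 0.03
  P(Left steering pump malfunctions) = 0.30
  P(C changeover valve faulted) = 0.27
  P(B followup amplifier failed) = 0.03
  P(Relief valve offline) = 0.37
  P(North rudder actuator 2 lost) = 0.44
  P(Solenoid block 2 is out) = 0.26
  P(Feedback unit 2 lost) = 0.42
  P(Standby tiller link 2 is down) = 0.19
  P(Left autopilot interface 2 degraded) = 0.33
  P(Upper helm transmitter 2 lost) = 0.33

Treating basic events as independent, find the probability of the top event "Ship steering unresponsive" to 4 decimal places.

0.1085

P(Followup chain down) [AND] = 0.06 × 0.27 = 0.016200
P(Pump set down) [AND] = 0.016200 × 0.28 = 0.004536
P(NFU path unavailable) [AND] = 0.33 × 0.31 = 0.102300
P(Starboard system unavailable) [AND] = 0.03 × 0.30 = 0.009000
P(Port system unavailable) [AND] = 0.03 × 0.37 = 0.011100
P(Rudder loop inoperative) [AND] = 0.26 × 0.42 = 0.109200
P(Followup chain 2 unavailable) [OR] = 1 − (1−0.011100) × (1−0.44) × (1−0.109200) × (1−0.19) = 0.600418
P(Pump set 2 inoperative) [OR] = 1 − (1−0.27) × (1−0.600418) × (1−0.33) = 0.804564
P(NFU path 2 down) [AND] = 0.009000 × 0.804564 × 0.33 = 0.002390
P(Ship steering unresponsive) [OR] = 1 − (1−0.004536) × (1−0.102300) × (1−0.002390) = 0.108508
Rounded to 4 decimal places: P(Ship steering unresponsive) ≈ 0.1085.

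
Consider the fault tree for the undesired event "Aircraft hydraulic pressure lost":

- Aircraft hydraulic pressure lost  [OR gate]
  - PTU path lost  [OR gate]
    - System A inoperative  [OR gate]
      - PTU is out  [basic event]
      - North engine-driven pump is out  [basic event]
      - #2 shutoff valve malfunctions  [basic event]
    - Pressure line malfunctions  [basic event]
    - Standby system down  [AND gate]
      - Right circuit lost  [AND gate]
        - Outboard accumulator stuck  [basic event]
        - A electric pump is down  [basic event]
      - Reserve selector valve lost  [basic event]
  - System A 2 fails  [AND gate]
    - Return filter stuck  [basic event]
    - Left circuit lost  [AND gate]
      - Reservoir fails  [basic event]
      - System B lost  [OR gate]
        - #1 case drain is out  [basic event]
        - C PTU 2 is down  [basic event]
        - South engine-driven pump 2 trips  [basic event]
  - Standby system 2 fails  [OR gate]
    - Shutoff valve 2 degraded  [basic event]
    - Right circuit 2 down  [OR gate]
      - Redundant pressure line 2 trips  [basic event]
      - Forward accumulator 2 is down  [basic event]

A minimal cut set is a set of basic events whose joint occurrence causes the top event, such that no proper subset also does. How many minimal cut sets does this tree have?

11

System A inoperative [OR]: union of children's cut sets → 3 cut set(s).
Right circuit lost [AND]: one cut set from each child combined → 1 × 1 = 1 cut set(s).
Standby system down [AND]: one cut set from each child combined → 1 × 1 = 1 cut set(s).
PTU path lost [OR]: union of children's cut sets → 5 cut set(s).
System B lost [OR]: union of children's cut sets → 3 cut set(s).
Left circuit lost [AND]: one cut set from each child combined → 1 × 3 = 3 cut set(s).
System A 2 fails [AND]: one cut set from each child combined → 1 × 3 = 3 cut set(s).
Right circuit 2 down [OR]: union of children's cut sets → 2 cut set(s).
Standby system 2 fails [OR]: union of children's cut sets → 3 cut set(s).
Aircraft hydraulic pressure lost [OR]: union of children's cut sets → 11 cut set(s).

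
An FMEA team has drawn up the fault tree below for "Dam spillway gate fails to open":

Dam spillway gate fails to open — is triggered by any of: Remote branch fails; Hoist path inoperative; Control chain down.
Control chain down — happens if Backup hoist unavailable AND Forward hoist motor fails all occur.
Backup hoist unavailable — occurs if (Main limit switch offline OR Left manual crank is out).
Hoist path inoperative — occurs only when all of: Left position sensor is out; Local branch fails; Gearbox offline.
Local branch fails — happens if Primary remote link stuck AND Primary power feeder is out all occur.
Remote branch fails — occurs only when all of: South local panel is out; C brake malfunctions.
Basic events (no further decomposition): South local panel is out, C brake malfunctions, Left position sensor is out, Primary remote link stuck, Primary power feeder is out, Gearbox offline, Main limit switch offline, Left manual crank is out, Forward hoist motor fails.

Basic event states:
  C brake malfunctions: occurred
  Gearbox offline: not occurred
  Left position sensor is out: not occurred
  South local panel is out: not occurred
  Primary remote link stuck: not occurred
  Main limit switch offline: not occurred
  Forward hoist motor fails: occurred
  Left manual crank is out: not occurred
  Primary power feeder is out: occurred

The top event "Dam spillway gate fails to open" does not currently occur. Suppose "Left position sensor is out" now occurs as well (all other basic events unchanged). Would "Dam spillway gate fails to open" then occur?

No

Counterfactual: set "Left position sensor is out" to occurred.
Remote branch fails [AND]: South local panel is out=not, C brake malfunctions=occurs → not all inputs occur → does not occur.
Local branch fails [AND]: Primary remote link stuck=not, Primary power feeder is out=occurs → not all inputs occur → does not occur.
Hoist path inoperative [AND]: Left position sensor is out=occurs, Local branch fails=not, Gearbox offline=not → not all inputs occur → does not occur.
Backup hoist unavailable [OR]: Main limit switch offline=not, Left manual crank is out=not → no input occurs → does not occur.
Control chain down [AND]: Backup hoist unavailable=not, Forward hoist motor fails=occurs → not all inputs occur → does not occur.
Dam spillway gate fails to open [OR]: Remote branch fails=not, Hoist path inoperative=not, Control chain down=not → no input occurs → does not occur.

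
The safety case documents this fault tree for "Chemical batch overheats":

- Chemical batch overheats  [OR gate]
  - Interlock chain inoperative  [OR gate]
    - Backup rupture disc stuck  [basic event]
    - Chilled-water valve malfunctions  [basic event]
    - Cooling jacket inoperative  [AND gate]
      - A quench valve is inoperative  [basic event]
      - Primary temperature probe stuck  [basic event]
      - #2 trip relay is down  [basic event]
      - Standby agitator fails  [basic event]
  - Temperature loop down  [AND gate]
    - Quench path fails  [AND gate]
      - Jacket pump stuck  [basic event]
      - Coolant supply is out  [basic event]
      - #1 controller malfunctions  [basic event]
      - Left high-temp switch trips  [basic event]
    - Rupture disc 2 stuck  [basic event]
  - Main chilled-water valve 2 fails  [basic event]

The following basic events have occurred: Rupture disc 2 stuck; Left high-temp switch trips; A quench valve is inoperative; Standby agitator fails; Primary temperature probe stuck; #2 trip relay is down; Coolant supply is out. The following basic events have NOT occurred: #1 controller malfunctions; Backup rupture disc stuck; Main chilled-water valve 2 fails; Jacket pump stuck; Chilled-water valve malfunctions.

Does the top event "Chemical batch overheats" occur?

Cooling jacket inoperative [AND]: A quench valve is inoperative=occurs, Primary temperature probe stuck=occurs, #2 trip relay is down=occurs, Standby agitator fails=occurs → all inputs occur → occurs.
Interlock chain inoperative [OR]: Backup rupture disc stuck=not, Chilled-water valve malfunctions=not, Cooling jacket inoperative=occurs → at least one input occurs → occurs.
Quench path fails [AND]: Jacket pump stuck=not, Coolant supply is out=occurs, #1 controller malfunctions=not, Left high-temp switch trips=occurs → not all inputs occur → does not occur.
Temperature loop down [AND]: Quench path fails=not, Rupture disc 2 stuck=occurs → not all inputs occur → does not occur.
Chemical batch overheats [OR]: Interlock chain inoperative=occurs, Temperature loop down=not, Main chilled-water valve 2 fails=not → at least one input occurs → occurs.

Yes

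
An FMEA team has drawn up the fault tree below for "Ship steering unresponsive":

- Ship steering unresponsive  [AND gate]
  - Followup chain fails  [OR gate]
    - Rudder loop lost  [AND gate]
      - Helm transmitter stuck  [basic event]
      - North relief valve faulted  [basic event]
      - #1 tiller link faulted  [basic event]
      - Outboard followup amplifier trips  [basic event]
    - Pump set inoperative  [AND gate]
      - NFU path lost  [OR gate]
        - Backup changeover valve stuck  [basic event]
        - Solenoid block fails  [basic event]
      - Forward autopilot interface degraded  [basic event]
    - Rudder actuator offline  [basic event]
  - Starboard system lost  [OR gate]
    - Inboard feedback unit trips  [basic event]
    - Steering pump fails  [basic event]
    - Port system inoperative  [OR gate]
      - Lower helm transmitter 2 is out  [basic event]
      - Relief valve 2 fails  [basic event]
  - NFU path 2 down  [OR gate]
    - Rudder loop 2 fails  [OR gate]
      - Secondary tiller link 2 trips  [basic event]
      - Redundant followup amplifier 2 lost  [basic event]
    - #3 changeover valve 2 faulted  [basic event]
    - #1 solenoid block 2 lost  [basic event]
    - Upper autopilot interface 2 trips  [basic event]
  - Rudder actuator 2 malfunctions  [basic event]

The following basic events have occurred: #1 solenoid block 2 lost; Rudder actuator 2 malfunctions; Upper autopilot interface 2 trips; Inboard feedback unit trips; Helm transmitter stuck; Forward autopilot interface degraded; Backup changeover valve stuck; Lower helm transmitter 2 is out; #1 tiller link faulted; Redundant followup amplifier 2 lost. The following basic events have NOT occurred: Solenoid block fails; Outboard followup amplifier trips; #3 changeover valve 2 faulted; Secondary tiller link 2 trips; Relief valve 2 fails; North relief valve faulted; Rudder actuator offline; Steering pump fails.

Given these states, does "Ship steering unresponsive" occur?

Yes

Rudder loop lost [AND]: Helm transmitter stuck=occurs, North relief valve faulted=not, #1 tiller link faulted=occurs, Outboard followup amplifier trips=not → not all inputs occur → does not occur.
NFU path lost [OR]: Backup changeover valve stuck=occurs, Solenoid block fails=not → at least one input occurs → occurs.
Pump set inoperative [AND]: NFU path lost=occurs, Forward autopilot interface degraded=occurs → all inputs occur → occurs.
Followup chain fails [OR]: Rudder loop lost=not, Pump set inoperative=occurs, Rudder actuator offline=not → at least one input occurs → occurs.
Port system inoperative [OR]: Lower helm transmitter 2 is out=occurs, Relief valve 2 fails=not → at least one input occurs → occurs.
Starboard system lost [OR]: Inboard feedback unit trips=occurs, Steering pump fails=not, Port system inoperative=occurs → at least one input occurs → occurs.
Rudder loop 2 fails [OR]: Secondary tiller link 2 trips=not, Redundant followup amplifier 2 lost=occurs → at least one input occurs → occurs.
NFU path 2 down [OR]: Rudder loop 2 fails=occurs, #3 changeover valve 2 faulted=not, #1 solenoid block 2 lost=occurs, Upper autopilot interface 2 trips=occurs → at least one input occurs → occurs.
Ship steering unresponsive [AND]: Followup chain fails=occurs, Starboard system lost=occurs, NFU path 2 down=occurs, Rudder actuator 2 malfunctions=occurs → all inputs occur → occurs.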